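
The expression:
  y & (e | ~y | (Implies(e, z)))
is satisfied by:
  {y: True}


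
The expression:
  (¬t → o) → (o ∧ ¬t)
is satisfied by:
  {t: False}


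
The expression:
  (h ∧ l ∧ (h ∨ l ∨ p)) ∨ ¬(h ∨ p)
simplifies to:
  (h ∧ l) ∨ (¬h ∧ ¬p)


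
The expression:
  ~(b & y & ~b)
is always true.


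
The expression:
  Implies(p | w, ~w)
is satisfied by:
  {w: False}


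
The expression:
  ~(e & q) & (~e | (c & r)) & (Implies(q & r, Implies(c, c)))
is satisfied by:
  {r: True, c: True, q: False, e: False}
  {r: True, c: False, q: False, e: False}
  {c: True, r: False, q: False, e: False}
  {r: False, c: False, q: False, e: False}
  {r: True, q: True, c: True, e: False}
  {r: True, q: True, c: False, e: False}
  {q: True, c: True, r: False, e: False}
  {q: True, r: False, c: False, e: False}
  {r: True, e: True, q: False, c: True}


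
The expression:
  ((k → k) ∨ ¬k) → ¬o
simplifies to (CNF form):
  ¬o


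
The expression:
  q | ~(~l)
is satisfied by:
  {q: True, l: True}
  {q: True, l: False}
  {l: True, q: False}


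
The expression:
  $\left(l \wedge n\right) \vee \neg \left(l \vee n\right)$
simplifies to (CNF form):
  $\left(l \vee \neg l\right) \wedge \left(l \vee \neg n\right) \wedge \left(n \vee \neg l\right) \wedge \left(n \vee \neg n\right)$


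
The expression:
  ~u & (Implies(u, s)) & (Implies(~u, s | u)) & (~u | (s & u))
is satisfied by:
  {s: True, u: False}


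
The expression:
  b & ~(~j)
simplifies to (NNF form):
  b & j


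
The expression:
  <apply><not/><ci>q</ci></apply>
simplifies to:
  <apply><not/><ci>q</ci></apply>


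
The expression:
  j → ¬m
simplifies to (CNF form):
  ¬j ∨ ¬m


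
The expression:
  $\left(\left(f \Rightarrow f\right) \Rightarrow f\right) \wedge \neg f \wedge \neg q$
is never true.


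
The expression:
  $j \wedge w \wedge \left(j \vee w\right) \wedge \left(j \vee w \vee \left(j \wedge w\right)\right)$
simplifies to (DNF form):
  $j \wedge w$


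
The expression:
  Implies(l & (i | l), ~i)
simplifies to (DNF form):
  ~i | ~l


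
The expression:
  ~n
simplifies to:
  ~n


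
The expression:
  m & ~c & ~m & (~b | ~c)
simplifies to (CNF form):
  False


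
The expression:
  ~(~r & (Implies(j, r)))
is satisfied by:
  {r: True, j: True}
  {r: True, j: False}
  {j: True, r: False}


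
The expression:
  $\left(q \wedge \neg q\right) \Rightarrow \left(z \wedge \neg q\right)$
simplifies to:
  $\text{True}$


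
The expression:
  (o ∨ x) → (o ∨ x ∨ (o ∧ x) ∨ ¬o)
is always true.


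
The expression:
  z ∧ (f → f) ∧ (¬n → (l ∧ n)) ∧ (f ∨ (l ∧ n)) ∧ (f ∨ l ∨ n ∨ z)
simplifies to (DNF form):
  (f ∧ n ∧ z) ∨ (l ∧ n ∧ z)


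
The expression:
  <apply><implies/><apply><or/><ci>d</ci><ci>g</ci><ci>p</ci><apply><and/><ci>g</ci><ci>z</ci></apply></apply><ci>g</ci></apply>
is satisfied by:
  {g: True, d: False, p: False}
  {g: True, p: True, d: False}
  {g: True, d: True, p: False}
  {g: True, p: True, d: True}
  {p: False, d: False, g: False}


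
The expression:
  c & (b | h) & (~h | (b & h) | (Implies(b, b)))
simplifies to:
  c & (b | h)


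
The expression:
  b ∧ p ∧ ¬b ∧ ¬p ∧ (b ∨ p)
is never true.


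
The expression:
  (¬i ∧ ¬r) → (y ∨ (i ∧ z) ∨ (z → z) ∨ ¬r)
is always true.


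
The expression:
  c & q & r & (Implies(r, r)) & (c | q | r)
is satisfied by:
  {r: True, c: True, q: True}


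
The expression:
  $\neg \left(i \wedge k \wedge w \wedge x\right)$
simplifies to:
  $\neg i \vee \neg k \vee \neg w \vee \neg x$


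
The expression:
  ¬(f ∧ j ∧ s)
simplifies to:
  ¬f ∨ ¬j ∨ ¬s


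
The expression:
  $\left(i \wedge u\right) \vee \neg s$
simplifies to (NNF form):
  $\left(i \wedge u\right) \vee \neg s$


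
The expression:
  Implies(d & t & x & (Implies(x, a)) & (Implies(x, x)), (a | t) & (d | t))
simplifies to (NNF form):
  True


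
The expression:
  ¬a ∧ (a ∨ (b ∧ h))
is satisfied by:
  {h: True, b: True, a: False}


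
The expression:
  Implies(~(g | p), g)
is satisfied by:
  {g: True, p: True}
  {g: True, p: False}
  {p: True, g: False}


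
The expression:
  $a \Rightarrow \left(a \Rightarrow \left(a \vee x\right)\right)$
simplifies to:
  $\text{True}$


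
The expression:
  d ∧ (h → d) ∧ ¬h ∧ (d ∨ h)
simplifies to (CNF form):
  d ∧ ¬h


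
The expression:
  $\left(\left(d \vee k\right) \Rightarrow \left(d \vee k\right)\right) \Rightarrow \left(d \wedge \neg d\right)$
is never true.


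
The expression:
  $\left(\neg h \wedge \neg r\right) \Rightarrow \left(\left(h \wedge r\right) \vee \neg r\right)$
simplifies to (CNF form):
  $\text{True}$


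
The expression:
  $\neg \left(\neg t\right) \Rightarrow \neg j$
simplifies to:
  $\neg j \vee \neg t$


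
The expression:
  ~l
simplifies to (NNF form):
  ~l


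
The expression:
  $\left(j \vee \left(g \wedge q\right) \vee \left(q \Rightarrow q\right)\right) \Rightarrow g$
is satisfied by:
  {g: True}


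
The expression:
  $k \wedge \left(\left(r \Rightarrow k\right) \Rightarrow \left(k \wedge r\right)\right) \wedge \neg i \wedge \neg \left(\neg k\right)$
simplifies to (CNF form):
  $k \wedge r \wedge \neg i$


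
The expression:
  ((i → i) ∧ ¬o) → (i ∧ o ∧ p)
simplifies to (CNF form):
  o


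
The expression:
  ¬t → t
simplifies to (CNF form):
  t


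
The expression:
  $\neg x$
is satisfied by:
  {x: False}


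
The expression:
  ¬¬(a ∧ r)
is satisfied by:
  {r: True, a: True}


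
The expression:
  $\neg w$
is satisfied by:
  {w: False}


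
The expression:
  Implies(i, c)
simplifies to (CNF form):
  c | ~i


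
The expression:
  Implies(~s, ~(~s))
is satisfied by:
  {s: True}


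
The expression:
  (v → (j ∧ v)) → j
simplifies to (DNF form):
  j ∨ v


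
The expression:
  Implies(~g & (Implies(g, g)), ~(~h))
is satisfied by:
  {g: True, h: True}
  {g: True, h: False}
  {h: True, g: False}


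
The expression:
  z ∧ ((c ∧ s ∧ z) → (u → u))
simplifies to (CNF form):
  z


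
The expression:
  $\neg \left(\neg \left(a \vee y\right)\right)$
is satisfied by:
  {a: True, y: True}
  {a: True, y: False}
  {y: True, a: False}


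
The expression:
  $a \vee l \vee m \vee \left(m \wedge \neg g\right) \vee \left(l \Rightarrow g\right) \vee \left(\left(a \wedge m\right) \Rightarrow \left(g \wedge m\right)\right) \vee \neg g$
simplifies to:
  $\text{True}$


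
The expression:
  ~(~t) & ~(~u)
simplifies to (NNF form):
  t & u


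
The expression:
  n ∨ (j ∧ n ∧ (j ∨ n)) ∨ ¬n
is always true.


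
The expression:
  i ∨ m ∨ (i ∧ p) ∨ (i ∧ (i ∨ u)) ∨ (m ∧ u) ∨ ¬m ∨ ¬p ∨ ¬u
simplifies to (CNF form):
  True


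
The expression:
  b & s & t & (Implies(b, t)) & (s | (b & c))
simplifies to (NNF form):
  b & s & t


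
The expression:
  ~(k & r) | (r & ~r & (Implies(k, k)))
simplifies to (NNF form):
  ~k | ~r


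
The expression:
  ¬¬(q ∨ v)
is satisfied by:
  {q: True, v: True}
  {q: True, v: False}
  {v: True, q: False}


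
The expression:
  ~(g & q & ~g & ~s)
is always true.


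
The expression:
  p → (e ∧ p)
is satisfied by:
  {e: True, p: False}
  {p: False, e: False}
  {p: True, e: True}


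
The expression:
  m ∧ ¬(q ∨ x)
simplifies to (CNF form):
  m ∧ ¬q ∧ ¬x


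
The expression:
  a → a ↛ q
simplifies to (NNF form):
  ¬a ∨ ¬q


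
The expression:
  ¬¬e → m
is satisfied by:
  {m: True, e: False}
  {e: False, m: False}
  {e: True, m: True}


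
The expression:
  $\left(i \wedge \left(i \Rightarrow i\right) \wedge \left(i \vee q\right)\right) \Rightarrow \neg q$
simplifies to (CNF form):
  $\neg i \vee \neg q$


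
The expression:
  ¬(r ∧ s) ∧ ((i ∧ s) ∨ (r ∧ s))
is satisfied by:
  {i: True, s: True, r: False}


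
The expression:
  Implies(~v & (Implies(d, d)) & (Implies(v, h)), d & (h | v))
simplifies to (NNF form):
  v | (d & h)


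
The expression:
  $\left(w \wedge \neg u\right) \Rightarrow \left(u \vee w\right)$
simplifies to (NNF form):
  $\text{True}$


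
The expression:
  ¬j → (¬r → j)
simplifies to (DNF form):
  j ∨ r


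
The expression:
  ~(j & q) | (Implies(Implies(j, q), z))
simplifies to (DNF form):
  z | ~j | ~q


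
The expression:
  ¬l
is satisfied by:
  {l: False}


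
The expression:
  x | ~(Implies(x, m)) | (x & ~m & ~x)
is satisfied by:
  {x: True}


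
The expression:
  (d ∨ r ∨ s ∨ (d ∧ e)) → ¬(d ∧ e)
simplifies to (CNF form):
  ¬d ∨ ¬e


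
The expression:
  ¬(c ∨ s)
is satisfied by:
  {c: False, s: False}


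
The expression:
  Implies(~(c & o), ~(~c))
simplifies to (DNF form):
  c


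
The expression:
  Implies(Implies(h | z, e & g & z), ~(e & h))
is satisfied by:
  {h: False, e: False, z: False, g: False}
  {g: True, h: False, e: False, z: False}
  {z: True, h: False, e: False, g: False}
  {g: True, z: True, h: False, e: False}
  {e: True, g: False, h: False, z: False}
  {g: True, e: True, h: False, z: False}
  {z: True, e: True, g: False, h: False}
  {g: True, z: True, e: True, h: False}
  {h: True, z: False, e: False, g: False}
  {g: True, h: True, z: False, e: False}
  {z: True, h: True, g: False, e: False}
  {g: True, z: True, h: True, e: False}
  {e: True, h: True, z: False, g: False}
  {g: True, e: True, h: True, z: False}
  {z: True, e: True, h: True, g: False}


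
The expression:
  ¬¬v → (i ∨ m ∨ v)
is always true.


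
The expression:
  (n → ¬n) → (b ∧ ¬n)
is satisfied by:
  {n: True, b: True}
  {n: True, b: False}
  {b: True, n: False}


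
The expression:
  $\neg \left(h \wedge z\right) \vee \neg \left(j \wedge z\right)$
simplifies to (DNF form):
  $\neg h \vee \neg j \vee \neg z$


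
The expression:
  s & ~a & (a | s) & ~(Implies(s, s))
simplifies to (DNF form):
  False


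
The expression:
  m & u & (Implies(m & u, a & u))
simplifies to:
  a & m & u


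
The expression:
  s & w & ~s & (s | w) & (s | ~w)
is never true.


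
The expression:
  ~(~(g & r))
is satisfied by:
  {r: True, g: True}


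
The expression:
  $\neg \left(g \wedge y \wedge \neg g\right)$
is always true.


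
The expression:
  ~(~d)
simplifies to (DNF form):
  d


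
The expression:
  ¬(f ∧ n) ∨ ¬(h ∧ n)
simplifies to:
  ¬f ∨ ¬h ∨ ¬n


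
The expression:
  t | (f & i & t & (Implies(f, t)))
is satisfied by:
  {t: True}


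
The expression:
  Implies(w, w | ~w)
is always true.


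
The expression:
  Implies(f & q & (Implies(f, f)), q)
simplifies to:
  True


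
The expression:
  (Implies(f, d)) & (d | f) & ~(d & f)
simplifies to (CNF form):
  d & ~f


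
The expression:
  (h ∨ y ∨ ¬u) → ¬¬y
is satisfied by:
  {y: True, u: True, h: False}
  {y: True, h: False, u: False}
  {y: True, u: True, h: True}
  {y: True, h: True, u: False}
  {u: True, h: False, y: False}


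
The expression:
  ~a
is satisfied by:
  {a: False}


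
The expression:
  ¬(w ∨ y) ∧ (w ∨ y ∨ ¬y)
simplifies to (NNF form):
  ¬w ∧ ¬y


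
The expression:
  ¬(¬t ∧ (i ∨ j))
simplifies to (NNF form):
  t ∨ (¬i ∧ ¬j)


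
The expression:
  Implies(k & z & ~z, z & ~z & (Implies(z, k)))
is always true.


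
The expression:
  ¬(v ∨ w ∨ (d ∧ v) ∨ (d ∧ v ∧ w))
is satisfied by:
  {v: False, w: False}


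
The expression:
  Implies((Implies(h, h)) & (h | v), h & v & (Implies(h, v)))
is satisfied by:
  {v: False, h: False}
  {h: True, v: True}


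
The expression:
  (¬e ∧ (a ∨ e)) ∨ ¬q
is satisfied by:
  {a: True, e: False, q: False}
  {e: False, q: False, a: False}
  {a: True, e: True, q: False}
  {e: True, a: False, q: False}
  {q: True, a: True, e: False}


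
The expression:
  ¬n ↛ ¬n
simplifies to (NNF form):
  False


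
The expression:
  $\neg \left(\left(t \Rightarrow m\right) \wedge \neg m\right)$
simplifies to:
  $m \vee t$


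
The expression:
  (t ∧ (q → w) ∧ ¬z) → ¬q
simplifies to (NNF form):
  z ∨ ¬q ∨ ¬t ∨ ¬w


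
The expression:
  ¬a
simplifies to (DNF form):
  ¬a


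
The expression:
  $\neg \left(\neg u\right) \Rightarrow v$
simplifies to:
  $v \vee \neg u$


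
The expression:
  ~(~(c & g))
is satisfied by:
  {c: True, g: True}


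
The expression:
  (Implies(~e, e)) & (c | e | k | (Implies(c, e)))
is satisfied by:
  {e: True}


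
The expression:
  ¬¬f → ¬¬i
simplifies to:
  i ∨ ¬f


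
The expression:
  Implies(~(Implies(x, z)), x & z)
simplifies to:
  z | ~x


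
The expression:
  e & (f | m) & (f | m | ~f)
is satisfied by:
  {m: True, f: True, e: True}
  {m: True, e: True, f: False}
  {f: True, e: True, m: False}


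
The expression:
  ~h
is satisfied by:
  {h: False}


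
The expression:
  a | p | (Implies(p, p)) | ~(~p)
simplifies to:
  True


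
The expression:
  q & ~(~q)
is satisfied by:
  {q: True}


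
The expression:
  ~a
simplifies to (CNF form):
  ~a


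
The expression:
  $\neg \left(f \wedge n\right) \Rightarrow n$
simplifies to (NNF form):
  $n$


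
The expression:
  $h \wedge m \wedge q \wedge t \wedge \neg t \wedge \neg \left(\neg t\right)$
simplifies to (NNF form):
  $\text{False}$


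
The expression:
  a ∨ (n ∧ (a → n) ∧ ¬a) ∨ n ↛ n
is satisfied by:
  {n: True, a: True}
  {n: True, a: False}
  {a: True, n: False}


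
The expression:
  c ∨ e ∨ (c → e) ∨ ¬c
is always true.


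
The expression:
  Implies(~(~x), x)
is always true.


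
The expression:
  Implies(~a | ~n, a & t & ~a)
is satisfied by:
  {a: True, n: True}


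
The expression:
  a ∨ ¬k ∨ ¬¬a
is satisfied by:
  {a: True, k: False}
  {k: False, a: False}
  {k: True, a: True}


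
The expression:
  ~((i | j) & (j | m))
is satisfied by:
  {j: False, m: False, i: False}
  {i: True, j: False, m: False}
  {m: True, j: False, i: False}


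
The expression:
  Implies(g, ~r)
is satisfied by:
  {g: False, r: False}
  {r: True, g: False}
  {g: True, r: False}


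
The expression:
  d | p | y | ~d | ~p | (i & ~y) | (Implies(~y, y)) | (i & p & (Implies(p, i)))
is always true.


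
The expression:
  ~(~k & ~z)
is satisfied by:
  {k: True, z: True}
  {k: True, z: False}
  {z: True, k: False}


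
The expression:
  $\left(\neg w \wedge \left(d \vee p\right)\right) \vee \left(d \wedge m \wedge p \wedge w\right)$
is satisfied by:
  {m: True, d: True, p: True, w: False}
  {d: True, p: True, m: False, w: False}
  {m: True, d: True, p: False, w: False}
  {d: True, m: False, p: False, w: False}
  {m: True, p: True, d: False, w: False}
  {p: True, m: False, d: False, w: False}
  {m: True, w: True, d: True, p: True}


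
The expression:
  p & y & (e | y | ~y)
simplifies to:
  p & y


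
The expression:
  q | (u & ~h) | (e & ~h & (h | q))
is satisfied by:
  {q: True, u: True, h: False}
  {q: True, u: False, h: False}
  {q: True, h: True, u: True}
  {q: True, h: True, u: False}
  {u: True, h: False, q: False}


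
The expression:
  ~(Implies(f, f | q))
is never true.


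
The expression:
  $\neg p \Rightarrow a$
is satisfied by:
  {a: True, p: True}
  {a: True, p: False}
  {p: True, a: False}


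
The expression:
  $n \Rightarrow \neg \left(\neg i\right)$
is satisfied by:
  {i: True, n: False}
  {n: False, i: False}
  {n: True, i: True}


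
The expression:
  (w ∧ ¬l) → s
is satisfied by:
  {l: True, s: True, w: False}
  {l: True, w: False, s: False}
  {s: True, w: False, l: False}
  {s: False, w: False, l: False}
  {l: True, s: True, w: True}
  {l: True, w: True, s: False}
  {s: True, w: True, l: False}


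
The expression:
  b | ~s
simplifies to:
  b | ~s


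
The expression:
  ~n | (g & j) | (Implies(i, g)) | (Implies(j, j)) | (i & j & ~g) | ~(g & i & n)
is always true.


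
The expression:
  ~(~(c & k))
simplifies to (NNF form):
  c & k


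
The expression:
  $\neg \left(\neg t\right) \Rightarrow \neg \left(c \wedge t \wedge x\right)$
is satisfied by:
  {c: False, t: False, x: False}
  {x: True, c: False, t: False}
  {t: True, c: False, x: False}
  {x: True, t: True, c: False}
  {c: True, x: False, t: False}
  {x: True, c: True, t: False}
  {t: True, c: True, x: False}


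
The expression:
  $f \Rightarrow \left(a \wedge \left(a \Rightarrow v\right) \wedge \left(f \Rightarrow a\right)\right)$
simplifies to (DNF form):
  $\left(a \wedge v\right) \vee \neg f$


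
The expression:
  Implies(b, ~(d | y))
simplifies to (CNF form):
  (~b | ~d) & (~b | ~y)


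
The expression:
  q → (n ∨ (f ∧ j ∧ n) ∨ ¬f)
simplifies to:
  n ∨ ¬f ∨ ¬q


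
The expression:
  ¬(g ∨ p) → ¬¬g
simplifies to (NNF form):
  g ∨ p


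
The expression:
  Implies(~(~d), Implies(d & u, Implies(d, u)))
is always true.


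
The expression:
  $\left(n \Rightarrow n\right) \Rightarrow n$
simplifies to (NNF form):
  $n$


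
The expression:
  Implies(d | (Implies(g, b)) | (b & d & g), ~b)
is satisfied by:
  {b: False}


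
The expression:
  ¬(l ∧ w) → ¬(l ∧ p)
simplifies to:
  w ∨ ¬l ∨ ¬p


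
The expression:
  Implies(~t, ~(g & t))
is always true.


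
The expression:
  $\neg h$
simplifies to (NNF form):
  $\neg h$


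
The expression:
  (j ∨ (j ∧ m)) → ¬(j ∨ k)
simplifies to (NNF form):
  ¬j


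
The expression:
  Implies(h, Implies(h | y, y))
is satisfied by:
  {y: True, h: False}
  {h: False, y: False}
  {h: True, y: True}


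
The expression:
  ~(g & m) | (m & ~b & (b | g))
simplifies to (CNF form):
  ~b | ~g | ~m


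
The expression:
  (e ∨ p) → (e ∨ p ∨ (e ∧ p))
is always true.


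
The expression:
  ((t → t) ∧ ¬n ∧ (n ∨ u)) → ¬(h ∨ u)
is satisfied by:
  {n: True, u: False}
  {u: False, n: False}
  {u: True, n: True}


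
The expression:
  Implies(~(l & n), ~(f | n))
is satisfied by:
  {l: True, f: False, n: False}
  {l: False, f: False, n: False}
  {n: True, l: True, f: False}
  {f: True, n: True, l: True}


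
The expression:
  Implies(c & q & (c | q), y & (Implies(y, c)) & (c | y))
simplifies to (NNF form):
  y | ~c | ~q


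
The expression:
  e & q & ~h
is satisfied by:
  {e: True, q: True, h: False}


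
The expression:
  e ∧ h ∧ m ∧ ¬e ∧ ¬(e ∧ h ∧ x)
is never true.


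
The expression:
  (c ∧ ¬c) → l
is always true.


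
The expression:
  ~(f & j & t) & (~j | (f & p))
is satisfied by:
  {f: True, p: True, t: False, j: False}
  {f: True, t: False, p: False, j: False}
  {p: True, f: False, t: False, j: False}
  {f: False, t: False, p: False, j: False}
  {f: True, t: True, p: True, j: False}
  {f: True, t: True, p: False, j: False}
  {t: True, p: True, f: False, j: False}
  {t: True, f: False, p: False, j: False}
  {j: True, f: True, p: True, t: False}


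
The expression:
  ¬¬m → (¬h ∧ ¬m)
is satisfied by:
  {m: False}


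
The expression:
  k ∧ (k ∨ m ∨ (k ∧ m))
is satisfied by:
  {k: True}


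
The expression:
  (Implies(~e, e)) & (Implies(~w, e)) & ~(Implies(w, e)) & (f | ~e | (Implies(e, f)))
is never true.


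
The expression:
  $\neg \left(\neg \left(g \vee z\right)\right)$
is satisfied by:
  {z: True, g: True}
  {z: True, g: False}
  {g: True, z: False}


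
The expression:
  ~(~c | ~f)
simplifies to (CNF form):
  c & f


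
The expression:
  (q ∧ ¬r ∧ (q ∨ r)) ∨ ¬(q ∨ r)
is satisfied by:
  {r: False}


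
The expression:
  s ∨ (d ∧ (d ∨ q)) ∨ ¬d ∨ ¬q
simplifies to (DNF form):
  True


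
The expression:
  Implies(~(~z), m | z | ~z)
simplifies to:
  True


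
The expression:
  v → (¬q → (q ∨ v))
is always true.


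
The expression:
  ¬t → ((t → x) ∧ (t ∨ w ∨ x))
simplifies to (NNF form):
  t ∨ w ∨ x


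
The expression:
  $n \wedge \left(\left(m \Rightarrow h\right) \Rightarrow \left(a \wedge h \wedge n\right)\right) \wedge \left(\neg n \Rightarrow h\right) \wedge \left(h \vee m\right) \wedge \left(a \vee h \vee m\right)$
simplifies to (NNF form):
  $n \wedge \left(a \vee \neg h\right) \wedge \left(h \vee m\right)$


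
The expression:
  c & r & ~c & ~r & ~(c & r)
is never true.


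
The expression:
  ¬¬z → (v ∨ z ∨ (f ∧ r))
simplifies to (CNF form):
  True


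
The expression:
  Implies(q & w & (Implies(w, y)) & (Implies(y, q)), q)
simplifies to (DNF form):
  True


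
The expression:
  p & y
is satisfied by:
  {p: True, y: True}


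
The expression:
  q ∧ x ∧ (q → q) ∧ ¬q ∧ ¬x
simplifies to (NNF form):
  False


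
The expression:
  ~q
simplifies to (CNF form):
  ~q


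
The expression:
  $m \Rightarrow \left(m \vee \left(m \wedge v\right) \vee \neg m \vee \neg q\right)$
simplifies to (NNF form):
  $\text{True}$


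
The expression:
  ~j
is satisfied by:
  {j: False}


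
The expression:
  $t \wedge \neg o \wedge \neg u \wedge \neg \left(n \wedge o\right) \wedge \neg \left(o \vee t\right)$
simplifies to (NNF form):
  $\text{False}$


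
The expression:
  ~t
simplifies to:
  ~t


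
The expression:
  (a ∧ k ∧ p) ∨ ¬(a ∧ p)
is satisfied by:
  {k: True, p: False, a: False}
  {p: False, a: False, k: False}
  {a: True, k: True, p: False}
  {a: True, p: False, k: False}
  {k: True, p: True, a: False}
  {p: True, k: False, a: False}
  {a: True, p: True, k: True}


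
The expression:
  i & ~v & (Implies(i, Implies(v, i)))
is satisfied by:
  {i: True, v: False}


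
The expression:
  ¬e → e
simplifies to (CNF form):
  e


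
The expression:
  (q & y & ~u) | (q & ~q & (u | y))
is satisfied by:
  {y: True, q: True, u: False}


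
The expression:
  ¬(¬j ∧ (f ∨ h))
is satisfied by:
  {j: True, h: False, f: False}
  {f: True, j: True, h: False}
  {j: True, h: True, f: False}
  {f: True, j: True, h: True}
  {f: False, h: False, j: False}


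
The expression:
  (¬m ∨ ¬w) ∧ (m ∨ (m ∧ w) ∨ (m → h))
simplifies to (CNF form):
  ¬m ∨ ¬w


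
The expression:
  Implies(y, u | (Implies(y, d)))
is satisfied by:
  {d: True, u: True, y: False}
  {d: True, u: False, y: False}
  {u: True, d: False, y: False}
  {d: False, u: False, y: False}
  {d: True, y: True, u: True}
  {d: True, y: True, u: False}
  {y: True, u: True, d: False}


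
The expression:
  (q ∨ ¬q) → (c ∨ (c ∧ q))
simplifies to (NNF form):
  c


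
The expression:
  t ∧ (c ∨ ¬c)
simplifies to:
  t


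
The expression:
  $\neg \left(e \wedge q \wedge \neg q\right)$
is always true.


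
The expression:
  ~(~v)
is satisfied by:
  {v: True}


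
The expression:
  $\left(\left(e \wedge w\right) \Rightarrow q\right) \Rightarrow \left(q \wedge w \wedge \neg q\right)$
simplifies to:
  $e \wedge w \wedge \neg q$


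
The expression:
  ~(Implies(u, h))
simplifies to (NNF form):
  u & ~h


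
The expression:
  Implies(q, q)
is always true.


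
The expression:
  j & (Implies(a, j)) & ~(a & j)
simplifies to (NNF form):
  j & ~a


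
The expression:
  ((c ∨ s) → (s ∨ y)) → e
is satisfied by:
  {e: True, c: True, s: False, y: False}
  {e: True, c: False, s: False, y: False}
  {y: True, e: True, c: True, s: False}
  {y: True, e: True, c: False, s: False}
  {e: True, s: True, c: True, y: False}
  {e: True, s: True, c: False, y: False}
  {e: True, s: True, y: True, c: True}
  {e: True, s: True, y: True, c: False}
  {c: True, e: False, s: False, y: False}


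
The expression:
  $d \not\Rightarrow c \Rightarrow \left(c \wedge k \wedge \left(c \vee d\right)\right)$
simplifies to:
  $c \vee \neg d$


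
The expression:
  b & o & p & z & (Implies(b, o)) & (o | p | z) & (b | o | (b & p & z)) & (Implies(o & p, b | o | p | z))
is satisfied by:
  {z: True, p: True, b: True, o: True}


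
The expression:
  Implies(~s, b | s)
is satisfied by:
  {b: True, s: True}
  {b: True, s: False}
  {s: True, b: False}


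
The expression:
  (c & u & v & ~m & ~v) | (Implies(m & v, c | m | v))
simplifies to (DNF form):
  True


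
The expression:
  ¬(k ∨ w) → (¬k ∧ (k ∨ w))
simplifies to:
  k ∨ w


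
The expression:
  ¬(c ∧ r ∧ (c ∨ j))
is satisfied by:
  {c: False, r: False}
  {r: True, c: False}
  {c: True, r: False}


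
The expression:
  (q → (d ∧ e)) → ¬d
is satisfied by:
  {q: True, d: False, e: False}
  {q: False, d: False, e: False}
  {e: True, q: True, d: False}
  {e: True, q: False, d: False}
  {d: True, q: True, e: False}


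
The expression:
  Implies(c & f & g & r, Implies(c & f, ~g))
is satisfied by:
  {g: False, c: False, r: False, f: False}
  {f: True, g: False, c: False, r: False}
  {r: True, g: False, c: False, f: False}
  {f: True, r: True, g: False, c: False}
  {c: True, f: False, g: False, r: False}
  {f: True, c: True, g: False, r: False}
  {r: True, c: True, f: False, g: False}
  {f: True, r: True, c: True, g: False}
  {g: True, r: False, c: False, f: False}
  {f: True, g: True, r: False, c: False}
  {r: True, g: True, f: False, c: False}
  {f: True, r: True, g: True, c: False}
  {c: True, g: True, r: False, f: False}
  {f: True, c: True, g: True, r: False}
  {r: True, c: True, g: True, f: False}


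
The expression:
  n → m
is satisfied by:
  {m: True, n: False}
  {n: False, m: False}
  {n: True, m: True}


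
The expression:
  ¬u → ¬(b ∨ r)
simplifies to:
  u ∨ (¬b ∧ ¬r)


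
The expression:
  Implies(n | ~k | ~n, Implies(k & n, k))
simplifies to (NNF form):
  True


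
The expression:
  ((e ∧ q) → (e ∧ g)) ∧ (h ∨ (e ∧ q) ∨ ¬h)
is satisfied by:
  {g: True, e: False, q: False}
  {g: False, e: False, q: False}
  {q: True, g: True, e: False}
  {q: True, g: False, e: False}
  {e: True, g: True, q: False}
  {e: True, g: False, q: False}
  {e: True, q: True, g: True}


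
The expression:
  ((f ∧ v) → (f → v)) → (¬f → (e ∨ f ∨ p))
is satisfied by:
  {e: True, p: True, f: True}
  {e: True, p: True, f: False}
  {e: True, f: True, p: False}
  {e: True, f: False, p: False}
  {p: True, f: True, e: False}
  {p: True, f: False, e: False}
  {f: True, p: False, e: False}


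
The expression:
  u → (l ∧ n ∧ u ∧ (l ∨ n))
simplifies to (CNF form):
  (l ∨ ¬u) ∧ (n ∨ ¬u)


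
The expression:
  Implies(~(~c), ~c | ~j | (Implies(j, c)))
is always true.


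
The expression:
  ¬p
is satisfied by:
  {p: False}


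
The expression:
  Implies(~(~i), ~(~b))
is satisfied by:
  {b: True, i: False}
  {i: False, b: False}
  {i: True, b: True}


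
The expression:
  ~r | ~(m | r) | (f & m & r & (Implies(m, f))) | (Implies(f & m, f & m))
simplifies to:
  True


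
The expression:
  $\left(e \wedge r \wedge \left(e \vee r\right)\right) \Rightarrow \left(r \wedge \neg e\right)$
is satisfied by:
  {e: False, r: False}
  {r: True, e: False}
  {e: True, r: False}


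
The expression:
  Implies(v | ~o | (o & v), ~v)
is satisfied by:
  {v: False}


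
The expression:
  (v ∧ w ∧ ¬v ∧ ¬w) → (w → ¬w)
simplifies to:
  True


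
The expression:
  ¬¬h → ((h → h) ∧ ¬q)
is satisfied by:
  {h: False, q: False}
  {q: True, h: False}
  {h: True, q: False}


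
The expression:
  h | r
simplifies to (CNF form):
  h | r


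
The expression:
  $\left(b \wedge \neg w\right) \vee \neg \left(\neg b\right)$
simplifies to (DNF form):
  $b$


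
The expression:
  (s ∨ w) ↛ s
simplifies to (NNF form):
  w ∧ ¬s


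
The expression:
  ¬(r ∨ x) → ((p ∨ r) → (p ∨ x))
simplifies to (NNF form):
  True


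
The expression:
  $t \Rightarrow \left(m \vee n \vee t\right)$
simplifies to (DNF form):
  $\text{True}$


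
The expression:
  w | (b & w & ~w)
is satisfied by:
  {w: True}


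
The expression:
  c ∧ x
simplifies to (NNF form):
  c ∧ x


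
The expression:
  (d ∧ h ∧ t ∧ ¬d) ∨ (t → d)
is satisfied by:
  {d: True, t: False}
  {t: False, d: False}
  {t: True, d: True}


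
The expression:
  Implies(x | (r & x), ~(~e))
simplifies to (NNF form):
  e | ~x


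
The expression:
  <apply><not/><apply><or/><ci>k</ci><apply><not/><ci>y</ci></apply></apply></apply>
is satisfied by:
  {y: True, k: False}


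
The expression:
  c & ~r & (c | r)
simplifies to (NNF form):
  c & ~r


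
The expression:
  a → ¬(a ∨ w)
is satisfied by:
  {a: False}


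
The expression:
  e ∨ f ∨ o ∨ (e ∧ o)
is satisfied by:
  {o: True, e: True, f: True}
  {o: True, e: True, f: False}
  {o: True, f: True, e: False}
  {o: True, f: False, e: False}
  {e: True, f: True, o: False}
  {e: True, f: False, o: False}
  {f: True, e: False, o: False}


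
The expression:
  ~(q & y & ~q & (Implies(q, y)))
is always true.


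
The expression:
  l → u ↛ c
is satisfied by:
  {u: True, l: False, c: False}
  {u: False, l: False, c: False}
  {c: True, u: True, l: False}
  {c: True, u: False, l: False}
  {l: True, u: True, c: False}


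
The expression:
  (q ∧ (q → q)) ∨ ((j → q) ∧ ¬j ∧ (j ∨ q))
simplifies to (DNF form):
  q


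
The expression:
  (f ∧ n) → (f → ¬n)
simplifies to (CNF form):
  ¬f ∨ ¬n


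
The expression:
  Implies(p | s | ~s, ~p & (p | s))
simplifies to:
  s & ~p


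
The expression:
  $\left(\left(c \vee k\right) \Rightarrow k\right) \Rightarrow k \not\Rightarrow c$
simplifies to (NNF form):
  $\left(c \wedge \neg k\right) \vee \left(k \wedge \neg c\right)$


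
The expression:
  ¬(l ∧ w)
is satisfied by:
  {l: False, w: False}
  {w: True, l: False}
  {l: True, w: False}


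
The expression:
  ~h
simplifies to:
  ~h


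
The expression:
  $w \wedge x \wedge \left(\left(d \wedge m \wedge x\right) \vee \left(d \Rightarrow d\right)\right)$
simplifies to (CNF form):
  $w \wedge x$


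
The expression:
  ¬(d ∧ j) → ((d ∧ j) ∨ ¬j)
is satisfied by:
  {d: True, j: False}
  {j: False, d: False}
  {j: True, d: True}


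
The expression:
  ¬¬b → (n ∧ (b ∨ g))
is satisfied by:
  {n: True, b: False}
  {b: False, n: False}
  {b: True, n: True}


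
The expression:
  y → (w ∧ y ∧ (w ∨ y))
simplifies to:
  w ∨ ¬y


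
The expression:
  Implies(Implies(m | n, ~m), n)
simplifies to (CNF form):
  m | n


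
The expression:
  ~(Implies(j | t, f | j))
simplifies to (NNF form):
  t & ~f & ~j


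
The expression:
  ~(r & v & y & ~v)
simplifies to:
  True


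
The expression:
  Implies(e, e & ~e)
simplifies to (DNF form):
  ~e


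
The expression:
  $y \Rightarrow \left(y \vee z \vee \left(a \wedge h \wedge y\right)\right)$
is always true.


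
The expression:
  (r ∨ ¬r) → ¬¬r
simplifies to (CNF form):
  r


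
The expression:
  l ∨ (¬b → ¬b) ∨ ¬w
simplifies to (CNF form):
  True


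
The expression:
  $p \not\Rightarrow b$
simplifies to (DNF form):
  $p \wedge \neg b$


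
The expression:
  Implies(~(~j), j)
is always true.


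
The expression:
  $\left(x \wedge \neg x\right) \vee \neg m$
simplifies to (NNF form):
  $\neg m$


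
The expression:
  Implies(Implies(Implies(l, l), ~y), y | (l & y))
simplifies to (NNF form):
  y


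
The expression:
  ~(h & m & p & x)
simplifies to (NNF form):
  ~h | ~m | ~p | ~x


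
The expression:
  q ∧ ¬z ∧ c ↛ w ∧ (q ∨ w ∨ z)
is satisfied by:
  {c: True, q: True, w: False, z: False}


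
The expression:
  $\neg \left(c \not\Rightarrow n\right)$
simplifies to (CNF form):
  $n \vee \neg c$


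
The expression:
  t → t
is always true.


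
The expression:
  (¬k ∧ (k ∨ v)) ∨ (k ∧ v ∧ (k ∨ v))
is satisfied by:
  {v: True}


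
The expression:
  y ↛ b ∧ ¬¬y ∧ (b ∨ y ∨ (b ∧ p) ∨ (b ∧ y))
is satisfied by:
  {y: True, b: False}


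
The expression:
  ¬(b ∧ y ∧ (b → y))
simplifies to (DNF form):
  ¬b ∨ ¬y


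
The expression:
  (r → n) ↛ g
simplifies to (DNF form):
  (n ∧ ¬g) ∨ (¬g ∧ ¬r)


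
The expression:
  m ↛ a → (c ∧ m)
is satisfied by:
  {a: True, c: True, m: False}
  {a: True, m: False, c: False}
  {c: True, m: False, a: False}
  {c: False, m: False, a: False}
  {a: True, c: True, m: True}
  {a: True, m: True, c: False}
  {c: True, m: True, a: False}


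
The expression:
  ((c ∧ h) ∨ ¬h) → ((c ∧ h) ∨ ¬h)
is always true.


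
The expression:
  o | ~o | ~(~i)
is always true.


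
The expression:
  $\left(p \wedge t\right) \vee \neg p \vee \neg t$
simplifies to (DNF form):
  $\text{True}$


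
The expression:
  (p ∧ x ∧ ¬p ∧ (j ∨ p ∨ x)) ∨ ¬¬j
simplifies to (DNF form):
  j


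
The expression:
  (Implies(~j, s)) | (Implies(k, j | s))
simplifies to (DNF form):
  j | s | ~k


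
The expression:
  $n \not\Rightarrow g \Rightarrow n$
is always true.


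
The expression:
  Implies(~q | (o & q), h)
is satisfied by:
  {h: True, q: True, o: False}
  {h: True, q: False, o: False}
  {o: True, h: True, q: True}
  {o: True, h: True, q: False}
  {q: True, o: False, h: False}


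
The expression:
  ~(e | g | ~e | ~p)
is never true.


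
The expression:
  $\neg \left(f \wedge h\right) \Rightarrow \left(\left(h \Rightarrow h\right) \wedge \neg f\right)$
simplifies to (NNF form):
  $h \vee \neg f$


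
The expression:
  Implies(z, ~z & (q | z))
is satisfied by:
  {z: False}


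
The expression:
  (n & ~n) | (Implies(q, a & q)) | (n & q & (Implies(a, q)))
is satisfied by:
  {n: True, a: True, q: False}
  {n: True, q: False, a: False}
  {a: True, q: False, n: False}
  {a: False, q: False, n: False}
  {n: True, a: True, q: True}
  {n: True, q: True, a: False}
  {a: True, q: True, n: False}


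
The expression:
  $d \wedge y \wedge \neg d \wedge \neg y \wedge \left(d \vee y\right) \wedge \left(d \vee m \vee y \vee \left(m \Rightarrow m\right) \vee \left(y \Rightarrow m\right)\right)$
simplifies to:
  $\text{False}$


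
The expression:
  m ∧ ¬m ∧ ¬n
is never true.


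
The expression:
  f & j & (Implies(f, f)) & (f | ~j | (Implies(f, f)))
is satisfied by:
  {j: True, f: True}


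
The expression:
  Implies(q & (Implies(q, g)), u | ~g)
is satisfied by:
  {u: True, g: False, q: False}
  {g: False, q: False, u: False}
  {q: True, u: True, g: False}
  {q: True, g: False, u: False}
  {u: True, g: True, q: False}
  {g: True, u: False, q: False}
  {q: True, g: True, u: True}


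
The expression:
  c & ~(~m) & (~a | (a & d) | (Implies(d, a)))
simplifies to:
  c & m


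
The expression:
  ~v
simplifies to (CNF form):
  ~v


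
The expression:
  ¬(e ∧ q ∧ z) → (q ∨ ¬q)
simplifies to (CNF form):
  True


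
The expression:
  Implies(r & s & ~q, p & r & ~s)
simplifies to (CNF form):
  q | ~r | ~s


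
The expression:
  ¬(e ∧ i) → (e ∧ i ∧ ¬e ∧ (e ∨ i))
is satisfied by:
  {i: True, e: True}


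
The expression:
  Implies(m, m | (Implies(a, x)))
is always true.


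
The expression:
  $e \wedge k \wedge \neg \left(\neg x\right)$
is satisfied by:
  {e: True, x: True, k: True}


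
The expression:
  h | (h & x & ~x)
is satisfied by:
  {h: True}


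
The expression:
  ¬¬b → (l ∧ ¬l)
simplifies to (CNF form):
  ¬b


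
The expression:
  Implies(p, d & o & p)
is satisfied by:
  {o: True, d: True, p: False}
  {o: True, d: False, p: False}
  {d: True, o: False, p: False}
  {o: False, d: False, p: False}
  {o: True, p: True, d: True}


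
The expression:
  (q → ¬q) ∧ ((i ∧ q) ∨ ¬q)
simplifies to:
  ¬q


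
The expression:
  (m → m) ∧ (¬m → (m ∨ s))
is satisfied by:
  {m: True, s: True}
  {m: True, s: False}
  {s: True, m: False}


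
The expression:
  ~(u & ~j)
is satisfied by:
  {j: True, u: False}
  {u: False, j: False}
  {u: True, j: True}


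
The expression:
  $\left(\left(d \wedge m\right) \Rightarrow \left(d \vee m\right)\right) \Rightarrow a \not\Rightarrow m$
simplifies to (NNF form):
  $a \wedge \neg m$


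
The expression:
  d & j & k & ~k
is never true.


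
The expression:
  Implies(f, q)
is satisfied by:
  {q: True, f: False}
  {f: False, q: False}
  {f: True, q: True}


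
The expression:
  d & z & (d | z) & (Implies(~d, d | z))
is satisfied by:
  {z: True, d: True}


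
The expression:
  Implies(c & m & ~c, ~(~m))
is always true.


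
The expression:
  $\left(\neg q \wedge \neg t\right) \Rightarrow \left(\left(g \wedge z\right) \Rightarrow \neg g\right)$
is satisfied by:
  {t: True, q: True, g: False, z: False}
  {t: True, g: False, z: False, q: False}
  {q: True, g: False, z: False, t: False}
  {q: False, g: False, z: False, t: False}
  {t: True, z: True, q: True, g: False}
  {t: True, z: True, q: False, g: False}
  {z: True, q: True, t: False, g: False}
  {z: True, t: False, g: False, q: False}
  {q: True, t: True, g: True, z: False}
  {t: True, g: True, q: False, z: False}
  {q: True, g: True, t: False, z: False}
  {g: True, t: False, z: False, q: False}
  {t: True, z: True, g: True, q: True}
  {t: True, z: True, g: True, q: False}
  {z: True, g: True, q: True, t: False}


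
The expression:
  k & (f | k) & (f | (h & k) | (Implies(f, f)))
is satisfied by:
  {k: True}


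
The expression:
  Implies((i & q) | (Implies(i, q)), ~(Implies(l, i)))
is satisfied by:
  {l: True, q: False, i: False}
  {i: True, l: True, q: False}
  {i: True, q: False, l: False}
  {l: True, q: True, i: False}


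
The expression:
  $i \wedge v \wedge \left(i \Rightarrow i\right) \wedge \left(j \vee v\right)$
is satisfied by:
  {i: True, v: True}


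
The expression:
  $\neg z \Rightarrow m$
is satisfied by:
  {z: True, m: True}
  {z: True, m: False}
  {m: True, z: False}


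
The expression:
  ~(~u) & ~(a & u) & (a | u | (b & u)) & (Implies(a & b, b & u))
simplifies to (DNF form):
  u & ~a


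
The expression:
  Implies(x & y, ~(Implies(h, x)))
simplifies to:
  ~x | ~y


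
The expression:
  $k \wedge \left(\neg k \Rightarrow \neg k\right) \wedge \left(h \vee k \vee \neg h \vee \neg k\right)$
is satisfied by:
  {k: True}


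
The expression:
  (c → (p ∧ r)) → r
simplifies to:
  c ∨ r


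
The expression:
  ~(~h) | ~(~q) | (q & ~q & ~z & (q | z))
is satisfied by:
  {q: True, h: True}
  {q: True, h: False}
  {h: True, q: False}
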